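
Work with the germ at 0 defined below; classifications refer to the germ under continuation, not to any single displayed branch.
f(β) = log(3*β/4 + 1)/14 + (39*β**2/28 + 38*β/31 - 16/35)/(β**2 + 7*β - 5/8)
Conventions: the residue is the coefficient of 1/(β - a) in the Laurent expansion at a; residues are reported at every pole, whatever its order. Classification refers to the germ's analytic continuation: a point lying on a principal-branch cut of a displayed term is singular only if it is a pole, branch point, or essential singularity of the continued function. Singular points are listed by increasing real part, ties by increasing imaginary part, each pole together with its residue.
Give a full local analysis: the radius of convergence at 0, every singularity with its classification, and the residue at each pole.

Radius of convergence at 0: -7/2 + (1/4)*sqrt(206).
At -7/2 - (1/4)*sqrt(206): a pole of order 1; residue -1057/248 - (1050213/3576160)*sqrt(206).
At -4/3: a logarithmic branch point.
At -7/2 + (1/4)*sqrt(206): a pole of order 1; residue -1057/248 + (1050213/3576160)*sqrt(206).

Denominator factor (β**2 + 7*β - 5/8): discriminant 103/2, real irrational roots -7/2 + (1/4)*sqrt(206) and -7/2 - (1/4)*sqrt(206); poles of order 1, moduli -7/2 + (1/4)*sqrt(206) and 7/2 + (1/4)*sqrt(206).
Branch term (1/14)*log(1 - β/(-4/3)): its argument vanishes at β = -4/3, a logarithmic branch point, modulus 4/3.
The radius of convergence is the smallest modulus among the singular points: -7/2 + (1/4)*sqrt(206).
The branch term is analytic at -7/2 - (1/4)*sqrt(206) and contributes nothing to the residue; only the rational part matters.
The factor β**2 + 7*β - 5/8 splits as (β - a)(β - a') with a = -7/2 - (1/4)*sqrt(206), a' = -7/2 + (1/4)*sqrt(206). At the order-1 pole a set g(β) = (β - a)*(rational part) = [39*β**2/28 + 38*β/31 - 16/35] / (β - a').
Simple pole: residue = g(a) at a = -7/2 - (1/4)*sqrt(206), which is -1057/248 - (1050213/3576160)*sqrt(206).
The branch term is analytic at -7/2 + (1/4)*sqrt(206) and contributes nothing to the residue; only the rational part matters.
The factor β**2 + 7*β - 5/8 splits as (β - a)(β - a') with a = -7/2 + (1/4)*sqrt(206), a' = -7/2 - (1/4)*sqrt(206). At the order-1 pole a set g(β) = (β - a)*(rational part) = [39*β**2/28 + 38*β/31 - 16/35] / (β - a').
Simple pole: residue = g(a) at a = -7/2 + (1/4)*sqrt(206), which is -1057/248 + (1050213/3576160)*sqrt(206).
List the singular points by increasing real part (a conjugate pair: the negative imaginary part first).


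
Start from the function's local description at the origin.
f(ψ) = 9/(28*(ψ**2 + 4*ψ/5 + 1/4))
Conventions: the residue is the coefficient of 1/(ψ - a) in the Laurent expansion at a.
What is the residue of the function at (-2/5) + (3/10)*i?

The residue is -(15/28)*i.

The factor ψ**2 + 4*ψ/5 + 1/4 splits as (ψ - a)(ψ - a') with a = (-2/5) + (3/10)*i, a' = (-2/5) - (3/10)*i. At the order-1 pole a set g(ψ) = (ψ - a)*f(ψ) = [9/28] / (ψ - a').
Simple pole: residue = g(a) at a = (-2/5) + (3/10)*i, which is -(15/28)*i.


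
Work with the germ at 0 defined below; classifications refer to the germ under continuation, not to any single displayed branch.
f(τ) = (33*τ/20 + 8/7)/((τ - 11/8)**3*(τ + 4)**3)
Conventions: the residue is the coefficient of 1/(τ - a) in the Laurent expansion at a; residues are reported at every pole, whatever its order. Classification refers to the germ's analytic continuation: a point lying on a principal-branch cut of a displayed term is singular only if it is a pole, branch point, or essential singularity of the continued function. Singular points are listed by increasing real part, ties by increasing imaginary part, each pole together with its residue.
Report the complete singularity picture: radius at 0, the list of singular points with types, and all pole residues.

Radius of convergence at 0: 11/8.
At -4: a pole of order 3; residue 7037952/5145295505.
At 11/8: a pole of order 3; residue -7037952/5145295505.

Denominator factor (τ + 4)^3: pole of order 3 at -4, modulus 4.
Denominator factor (τ - 11/8)^3: pole of order 3 at 11/8, modulus 11/8.
The radius of convergence is the smallest modulus among the singular points: 11/8.
At the order-3 pole -4 set g(τ) = (τ - (-4))^3*f(τ) = (33*τ/20 + 8/7)/(τ - 11/8)**3.
Order-3 pole: residue = g''(a)/2; g''(-4) = 14075904/5145295505, so the residue is 7037952/5145295505.
At the order-3 pole 11/8 set g(τ) = (τ - (11/8))^3*f(τ) = (33*τ/20 + 8/7)/(τ + 4)**3.
Order-3 pole: residue = g''(a)/2; g''(11/8) = -14075904/5145295505, so the residue is -7037952/5145295505.
List the singular points by increasing real part (a conjugate pair: the negative imaginary part first).


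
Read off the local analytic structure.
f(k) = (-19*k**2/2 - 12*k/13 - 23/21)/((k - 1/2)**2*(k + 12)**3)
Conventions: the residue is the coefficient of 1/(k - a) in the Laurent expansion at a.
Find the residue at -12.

The residue is 172526/35546875.

At the order-3 pole -12 set g(k) = (k - (-12))^3*f(k) = (-19*k**2/2 - 12*k/13 - 23/21)/(k - 1/2)**2.
Order-3 pole: residue = g''(a)/2; g''(-12) = 345052/35546875, so the residue is 172526/35546875.


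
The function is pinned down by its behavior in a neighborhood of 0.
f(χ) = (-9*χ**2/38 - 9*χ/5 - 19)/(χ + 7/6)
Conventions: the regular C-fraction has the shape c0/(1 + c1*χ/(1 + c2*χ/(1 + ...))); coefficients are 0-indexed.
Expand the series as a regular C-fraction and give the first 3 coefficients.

Taylor coefficients (expand at 0): a_0 = -114/7, a_1 = 3042/245, a_2 = -353403/32585.
c0 = a_0 = -114/7. Peel one level at a time: if S = 1 + c*χ/S' with S'(0) = 1, then c is the χ-coefficient of S and S' = c*χ/(S - 1).
S_1 = c0/f = 1 + (507/665)*χ + (-10701/126350)*χ^2 + ...; c1 = 507/665.
S_2 = c1*χ/(S_1 - 1) = 1 + (3567/32110)*χ + ...; c2 = 3567/32110.

The regular C-fraction coefficients are [-114/7, 507/665, 3567/32110].


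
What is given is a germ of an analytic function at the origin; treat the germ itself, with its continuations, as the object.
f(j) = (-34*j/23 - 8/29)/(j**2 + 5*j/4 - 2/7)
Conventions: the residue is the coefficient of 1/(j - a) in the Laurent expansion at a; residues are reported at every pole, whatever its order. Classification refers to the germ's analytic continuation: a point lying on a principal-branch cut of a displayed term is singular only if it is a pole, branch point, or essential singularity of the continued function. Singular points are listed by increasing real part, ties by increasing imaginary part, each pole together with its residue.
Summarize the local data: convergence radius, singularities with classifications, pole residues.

Denominator factor (j**2 + 5*j/4 - 2/7): discriminant 303/112, real irrational roots -5/8 + (1/56)*sqrt(2121) and -5/8 - (1/56)*sqrt(2121); poles of order 1, moduli -5/8 + (1/56)*sqrt(2121) and 5/8 + (1/56)*sqrt(2121).
The radius of convergence is the smallest modulus among the singular points: -5/8 + (1/56)*sqrt(2121).
The factor j**2 + 5*j/4 - 2/7 splits as (j - a)(j - a') with a = -5/8 - (1/56)*sqrt(2121), a' = -5/8 + (1/56)*sqrt(2121). At the order-1 pole a set g(j) = (j - a)*f(j) = [-34*j/23 - 8/29] / (j - a').
Simple pole: residue = g(a) at a = -5/8 - (1/56)*sqrt(2121), which is -17/23 - (1729/202101)*sqrt(2121).
The factor j**2 + 5*j/4 - 2/7 splits as (j - a)(j - a') with a = -5/8 + (1/56)*sqrt(2121), a' = -5/8 - (1/56)*sqrt(2121). At the order-1 pole a set g(j) = (j - a)*f(j) = [-34*j/23 - 8/29] / (j - a').
Simple pole: residue = g(a) at a = -5/8 + (1/56)*sqrt(2121), which is -17/23 + (1729/202101)*sqrt(2121).
List the singular points by increasing real part (a conjugate pair: the negative imaginary part first).

Radius of convergence at 0: -5/8 + (1/56)*sqrt(2121).
At -5/8 - (1/56)*sqrt(2121): a pole of order 1; residue -17/23 - (1729/202101)*sqrt(2121).
At -5/8 + (1/56)*sqrt(2121): a pole of order 1; residue -17/23 + (1729/202101)*sqrt(2121).


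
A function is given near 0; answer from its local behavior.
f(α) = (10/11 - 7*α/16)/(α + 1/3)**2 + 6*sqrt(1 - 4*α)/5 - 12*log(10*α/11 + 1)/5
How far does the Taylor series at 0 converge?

The radius of convergence is 1/4.

Denominator factor (α + 1/3)^2: pole of order 2 at -1/3, modulus 1/3.
Branch term (6/5)*sqrt(1 - α/(1/4)): its argument vanishes at α = 1/4, a square-root branch point, modulus 1/4.
Branch term (-12/5)*log(1 - α/(-11/10)): its argument vanishes at α = -11/10, a logarithmic branch point, modulus 11/10.
The radius of convergence is the smallest modulus among the singular points: 1/4.


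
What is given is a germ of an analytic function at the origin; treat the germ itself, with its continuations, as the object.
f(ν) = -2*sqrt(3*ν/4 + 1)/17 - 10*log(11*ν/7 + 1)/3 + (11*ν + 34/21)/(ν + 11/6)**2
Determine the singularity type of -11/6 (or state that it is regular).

The denominator factor ν + 11/6 vanishes at -11/6 and appears to the power 2; the numerator there equals -779/42, nonzero, and no other factor vanishes.
The branch terms are analytic at this point.
Hence a pole whose order is the multiplicity, 2.

The point is a pole of order 2.


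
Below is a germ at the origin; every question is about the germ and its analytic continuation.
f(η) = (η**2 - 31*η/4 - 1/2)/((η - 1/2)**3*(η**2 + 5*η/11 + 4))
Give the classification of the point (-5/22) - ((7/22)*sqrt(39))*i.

The point is a pole of order 1.

The denominator factor η**2 + 5*η/11 + 4 vanishes at (-5/22) - ((7/22)*sqrt(39))*i and appears to the power 1; the numerator there equals (-2551/968) + ((2527/968)*sqrt(39))*i, nonzero, and no other factor vanishes.
Hence a pole whose order is the multiplicity, 1.


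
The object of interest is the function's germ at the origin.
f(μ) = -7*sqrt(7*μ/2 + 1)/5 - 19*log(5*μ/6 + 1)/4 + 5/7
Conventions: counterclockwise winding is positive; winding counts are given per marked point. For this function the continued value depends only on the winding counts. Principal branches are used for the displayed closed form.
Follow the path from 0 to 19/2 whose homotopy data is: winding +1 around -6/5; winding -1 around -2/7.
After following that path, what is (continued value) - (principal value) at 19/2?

The rational part is single-valued and drops out of the difference; each branch term changes only by its own monodromy.
(-7/5)*sqrt(1 - μ/(-2/7)): winding -1 is odd, the square root flips sign, contributing -2*(-7/5)*sqrt(1 - (19/2)/(-2/7)) = -2*(-7/5)*sqrt(137/4) = (7/5)*sqrt(137).
(-19/4)*log(1 - μ/(-6/5)): each positive loop around -6/5 adds 2*pi*i to the log, so winding +1 contributes (-19/4)*(1)*2*pi*i = -(19/2)*pi*i.
Summing the contributions at μ = 19/2 gives ((7/5)*sqrt(137)) - ((19/2)*pi)*i.

Continued minus principal equals ((7/5)*sqrt(137)) - ((19/2)*pi)*i.


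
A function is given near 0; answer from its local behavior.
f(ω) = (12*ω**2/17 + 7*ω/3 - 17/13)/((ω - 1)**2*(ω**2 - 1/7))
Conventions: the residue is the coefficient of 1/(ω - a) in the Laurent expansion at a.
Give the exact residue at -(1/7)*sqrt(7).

The factor ω**2 - 1/7 splits as (ω - a)(ω - a') with a = -(1/7)*sqrt(7), a' = (1/7)*sqrt(7). At the order-1 pole a set g(ω) = (ω - a)*f(ω) = [(12*ω**2/17 + 7*ω/3 - 17/13)/(ω - 1)**2] / (ω - a').
Simple pole: residue = g(a) at a = -(1/7)*sqrt(7), which is 4109/23868 + (11575/23868)*sqrt(7).

The residue is 4109/23868 + (11575/23868)*sqrt(7).


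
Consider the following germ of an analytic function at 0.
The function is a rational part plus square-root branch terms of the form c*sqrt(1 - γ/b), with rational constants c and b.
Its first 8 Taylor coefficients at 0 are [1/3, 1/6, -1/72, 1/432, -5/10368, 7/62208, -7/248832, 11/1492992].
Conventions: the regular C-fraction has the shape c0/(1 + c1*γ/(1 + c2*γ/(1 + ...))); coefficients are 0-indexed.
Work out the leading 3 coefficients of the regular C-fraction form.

The regular C-fraction coefficients are [1/3, -1/2, 7/12].

Taylor coefficients (read off): a_0 = 1/3, a_1 = 1/6, a_2 = -1/72.
c0 = a_0 = 1/3. Peel one level at a time: if S = 1 + c*γ/S' with S'(0) = 1, then c is the γ-coefficient of S and S' = c*γ/(S - 1).
S_1 = c0/f = 1 + (-1/2)*γ + (7/24)*γ^2 + ...; c1 = -1/2.
S_2 = c1*γ/(S_1 - 1) = 1 + (7/12)*γ + ...; c2 = 7/12.


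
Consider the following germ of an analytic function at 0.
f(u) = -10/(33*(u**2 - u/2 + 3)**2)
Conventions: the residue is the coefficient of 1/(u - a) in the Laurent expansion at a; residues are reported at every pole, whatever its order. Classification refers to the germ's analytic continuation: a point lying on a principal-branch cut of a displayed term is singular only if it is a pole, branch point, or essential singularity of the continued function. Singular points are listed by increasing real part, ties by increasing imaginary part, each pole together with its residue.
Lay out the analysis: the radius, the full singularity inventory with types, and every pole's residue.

Denominator factor (u**2 - u/2 + 3)^2: discriminant -47/4, complex-conjugate roots (1/4) + ((1/4)*sqrt(47))*i and (1/4) - ((1/4)*sqrt(47))*i; poles of order 2, moduli sqrt(3) and sqrt(3).
The radius of convergence is the smallest modulus among the singular points: sqrt(3).
The factor u**2 - u/2 + 3 splits as (u - a)(u - a') with a = (1/4) - ((1/4)*sqrt(47))*i, a' = (1/4) + ((1/4)*sqrt(47))*i. At the order-2 pole a set g(u) = (u - a)^2*f(u) = [-10/33] / (u - a')^2.
Order-2 pole: residue = g'(a); g'((1/4) - ((1/4)*sqrt(47))*i) = -((160/72897)*sqrt(47))*i, so the residue is -((160/72897)*sqrt(47))*i.
The factor u**2 - u/2 + 3 splits as (u - a)(u - a') with a = (1/4) + ((1/4)*sqrt(47))*i, a' = (1/4) - ((1/4)*sqrt(47))*i. At the order-2 pole a set g(u) = (u - a)^2*f(u) = [-10/33] / (u - a')^2.
Order-2 pole: residue = g'(a); g'((1/4) + ((1/4)*sqrt(47))*i) = ((160/72897)*sqrt(47))*i, so the residue is ((160/72897)*sqrt(47))*i.
List the singular points by increasing real part (a conjugate pair: the negative imaginary part first).

Radius of convergence at 0: sqrt(3).
At (1/4) - ((1/4)*sqrt(47))*i: a pole of order 2; residue -((160/72897)*sqrt(47))*i.
At (1/4) + ((1/4)*sqrt(47))*i: a pole of order 2; residue ((160/72897)*sqrt(47))*i.


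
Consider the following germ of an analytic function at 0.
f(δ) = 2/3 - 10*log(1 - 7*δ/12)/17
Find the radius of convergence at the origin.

Branch term (-10/17)*log(1 - δ/(12/7)): its argument vanishes at δ = 12/7, a logarithmic branch point, modulus 12/7.
The radius of convergence is the smallest modulus among the singular points: 12/7.

The radius of convergence is 12/7.


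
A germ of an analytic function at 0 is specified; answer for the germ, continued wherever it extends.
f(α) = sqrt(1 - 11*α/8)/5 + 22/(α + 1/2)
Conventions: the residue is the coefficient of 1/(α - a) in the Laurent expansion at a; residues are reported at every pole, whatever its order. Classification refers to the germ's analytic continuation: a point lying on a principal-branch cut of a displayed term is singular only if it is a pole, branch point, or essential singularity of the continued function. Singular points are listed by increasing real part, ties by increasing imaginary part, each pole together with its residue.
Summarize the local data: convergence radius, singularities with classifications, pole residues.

Denominator factor (α + 1/2): pole of order 1 at -1/2, modulus 1/2.
Branch term (1/5)*sqrt(1 - α/(8/11)): its argument vanishes at α = 8/11, a square-root branch point, modulus 8/11.
The radius of convergence is the smallest modulus among the singular points: 1/2.
The branch term is analytic at -1/2 and contributes nothing to the residue; only the rational part matters.
At the order-1 pole -1/2 set g(α) = (α - (-1/2))*(rational part) = 22.
Simple pole: residue = g(a) at a = -1/2, which is 22.
List the singular points by increasing real part (a conjugate pair: the negative imaginary part first).

Radius of convergence at 0: 1/2.
At -1/2: a pole of order 1; residue 22.
At 8/11: an algebraic (square-root) branch point.


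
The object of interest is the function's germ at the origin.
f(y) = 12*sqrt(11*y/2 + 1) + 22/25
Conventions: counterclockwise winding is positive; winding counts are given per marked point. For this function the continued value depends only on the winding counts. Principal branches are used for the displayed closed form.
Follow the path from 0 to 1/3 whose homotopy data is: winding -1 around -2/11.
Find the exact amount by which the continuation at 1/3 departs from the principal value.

The rational part is single-valued and drops out of the difference; each branch term changes only by its own monodromy.
(12)*sqrt(1 - y/(-2/11)): winding -1 is odd, the square root flips sign, contributing -2*(12)*sqrt(1 - (1/3)/(-2/11)) = -2*(12)*sqrt(17/6) = -(4)*sqrt(102).
Summing the contributions at y = 1/3 gives -(4)*sqrt(102).

Continued minus principal equals -(4)*sqrt(102).


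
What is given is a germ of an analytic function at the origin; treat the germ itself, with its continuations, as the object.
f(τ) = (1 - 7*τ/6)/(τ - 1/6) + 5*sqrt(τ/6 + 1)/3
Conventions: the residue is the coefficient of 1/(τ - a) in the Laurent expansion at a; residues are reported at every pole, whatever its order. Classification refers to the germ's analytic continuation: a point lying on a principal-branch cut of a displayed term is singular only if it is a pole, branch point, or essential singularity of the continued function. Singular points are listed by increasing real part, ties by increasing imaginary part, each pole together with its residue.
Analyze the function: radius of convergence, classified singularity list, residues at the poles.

Radius of convergence at 0: 1/6.
At -6: an algebraic (square-root) branch point.
At 1/6: a pole of order 1; residue 29/36.

Denominator factor (τ - 1/6): pole of order 1 at 1/6, modulus 1/6.
Branch term (5/3)*sqrt(1 - τ/(-6)): its argument vanishes at τ = -6, a square-root branch point, modulus 6.
The radius of convergence is the smallest modulus among the singular points: 1/6.
The branch term is analytic at 1/6 and contributes nothing to the residue; only the rational part matters.
At the order-1 pole 1/6 set g(τ) = (τ - (1/6))*(rational part) = 1 - 7*τ/6.
Simple pole: residue = g(a) at a = 1/6, which is 29/36.
List the singular points by increasing real part (a conjugate pair: the negative imaginary part first).


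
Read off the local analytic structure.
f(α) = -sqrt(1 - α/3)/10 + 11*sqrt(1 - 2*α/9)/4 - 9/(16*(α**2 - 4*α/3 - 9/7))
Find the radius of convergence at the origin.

Denominator factor (α**2 - 4*α/3 - 9/7): discriminant 436/63, real irrational roots 2/3 + (1/21)*sqrt(763) and 2/3 - (1/21)*sqrt(763); poles of order 1, moduli 2/3 + (1/21)*sqrt(763) and -2/3 + (1/21)*sqrt(763).
Branch term (11/4)*sqrt(1 - α/(9/2)): its argument vanishes at α = 9/2, a square-root branch point, modulus 9/2.
Branch term (-1/10)*sqrt(1 - α/(3)): its argument vanishes at α = 3, a square-root branch point, modulus 3.
The radius of convergence is the smallest modulus among the singular points: -2/3 + (1/21)*sqrt(763).

The radius of convergence is -2/3 + (1/21)*sqrt(763).


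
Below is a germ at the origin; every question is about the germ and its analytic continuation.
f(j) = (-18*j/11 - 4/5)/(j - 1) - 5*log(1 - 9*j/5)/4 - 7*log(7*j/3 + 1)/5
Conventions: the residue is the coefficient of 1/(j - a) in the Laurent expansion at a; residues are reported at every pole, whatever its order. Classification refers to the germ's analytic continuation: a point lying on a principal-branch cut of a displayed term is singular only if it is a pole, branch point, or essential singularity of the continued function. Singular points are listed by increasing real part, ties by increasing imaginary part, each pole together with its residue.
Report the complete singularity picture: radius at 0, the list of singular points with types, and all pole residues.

Radius of convergence at 0: 3/7.
At -3/7: a logarithmic branch point.
At 5/9: a logarithmic branch point.
At 1: a pole of order 1; residue -134/55.

Denominator factor (j - 1): pole of order 1 at 1, modulus 1.
Branch term (-5/4)*log(1 - j/(5/9)): its argument vanishes at j = 5/9, a logarithmic branch point, modulus 5/9.
Branch term (-7/5)*log(1 - j/(-3/7)): its argument vanishes at j = -3/7, a logarithmic branch point, modulus 3/7.
The radius of convergence is the smallest modulus among the singular points: 3/7.
The branch terms are analytic at 1 and contribute nothing to the residue; only the rational part matters.
At the order-1 pole 1 set g(j) = (j - (1))*(rational part) = -18*j/11 - 4/5.
Simple pole: residue = g(a) at a = 1, which is -134/55.
List the singular points by increasing real part (a conjugate pair: the negative imaginary part first).


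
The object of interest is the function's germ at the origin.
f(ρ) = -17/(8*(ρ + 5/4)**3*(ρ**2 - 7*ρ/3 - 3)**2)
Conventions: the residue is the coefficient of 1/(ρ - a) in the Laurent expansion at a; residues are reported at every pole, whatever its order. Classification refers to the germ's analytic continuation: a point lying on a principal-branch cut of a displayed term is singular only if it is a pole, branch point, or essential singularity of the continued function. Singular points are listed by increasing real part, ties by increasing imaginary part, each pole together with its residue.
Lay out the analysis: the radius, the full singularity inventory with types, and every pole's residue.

Radius of convergence at 0: -7/6 + (1/6)*sqrt(157).
At -5/4: a pole of order 3; residue -757195776/25411681.
At 7/6 - (1/6)*sqrt(157): a pole of order 2; residue 378597888/25411681 + (744703169328/626372524969)*sqrt(157).
At 7/6 + (1/6)*sqrt(157): a pole of order 2; residue 378597888/25411681 - (744703169328/626372524969)*sqrt(157).

Denominator factor (ρ**2 - 7*ρ/3 - 3)^2: discriminant 157/9, real irrational roots 7/6 + (1/6)*sqrt(157) and 7/6 - (1/6)*sqrt(157); poles of order 2, moduli 7/6 + (1/6)*sqrt(157) and -7/6 + (1/6)*sqrt(157).
Denominator factor (ρ + 5/4)^3: pole of order 3 at -5/4, modulus 5/4.
The radius of convergence is the smallest modulus among the singular points: -7/6 + (1/6)*sqrt(157).
At the order-3 pole -5/4 set g(ρ) = (ρ - (-5/4))^3*f(ρ) = -17/(8*(ρ**2 - 7*ρ/3 - 3)**2).
Order-3 pole: residue = g''(a)/2; g''(-5/4) = -1514391552/25411681, so the residue is -757195776/25411681.
The factor ρ**2 - 7*ρ/3 - 3 splits as (ρ - a)(ρ - a') with a = 7/6 - (1/6)*sqrt(157), a' = 7/6 + (1/6)*sqrt(157). At the order-2 pole a set g(ρ) = (ρ - a)^2*f(ρ) = [-17/(8*(ρ + 5/4)**3)] / (ρ - a')^2.
Order-2 pole: residue = g'(a); g'(7/6 - (1/6)*sqrt(157)) = 378597888/25411681 + (744703169328/626372524969)*sqrt(157), so the residue is 378597888/25411681 + (744703169328/626372524969)*sqrt(157).
The factor ρ**2 - 7*ρ/3 - 3 splits as (ρ - a)(ρ - a') with a = 7/6 + (1/6)*sqrt(157), a' = 7/6 - (1/6)*sqrt(157). At the order-2 pole a set g(ρ) = (ρ - a)^2*f(ρ) = [-17/(8*(ρ + 5/4)**3)] / (ρ - a')^2.
Order-2 pole: residue = g'(a); g'(7/6 + (1/6)*sqrt(157)) = 378597888/25411681 - (744703169328/626372524969)*sqrt(157), so the residue is 378597888/25411681 - (744703169328/626372524969)*sqrt(157).
List the singular points by increasing real part (a conjugate pair: the negative imaginary part first).


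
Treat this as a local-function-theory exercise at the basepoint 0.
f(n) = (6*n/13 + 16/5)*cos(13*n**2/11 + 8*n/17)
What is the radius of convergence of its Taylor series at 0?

The radius of convergence is infinite.

The factor cos(13*n**2/11 + 8*n/17) is entire and contributes no finite singular point.
The polynomial part has no poles.
No finite singular points: the Taylor series at 0 converges everywhere.


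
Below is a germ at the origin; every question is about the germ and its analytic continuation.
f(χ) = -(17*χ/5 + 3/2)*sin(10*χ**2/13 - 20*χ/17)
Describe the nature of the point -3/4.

The point is a regular point.

There is no denominator, hence no pole anywhere.
The factor -sin(10*χ**2/13 - 20*χ/17) is entire.
So the germ continues analytically to -3/4.


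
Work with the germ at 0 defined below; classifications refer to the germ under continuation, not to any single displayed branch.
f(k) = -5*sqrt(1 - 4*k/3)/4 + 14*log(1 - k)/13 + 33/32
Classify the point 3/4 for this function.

The point is an algebraic (square-root) branch point.

The term (-5/4)*sqrt(1 - k/(3/4)) has argument 1 - 3/4/(3/4) = 0 at 3/4: a square-root (algebraic, two-sheeted) branch point; the remaining terms are analytic or single-valued there.


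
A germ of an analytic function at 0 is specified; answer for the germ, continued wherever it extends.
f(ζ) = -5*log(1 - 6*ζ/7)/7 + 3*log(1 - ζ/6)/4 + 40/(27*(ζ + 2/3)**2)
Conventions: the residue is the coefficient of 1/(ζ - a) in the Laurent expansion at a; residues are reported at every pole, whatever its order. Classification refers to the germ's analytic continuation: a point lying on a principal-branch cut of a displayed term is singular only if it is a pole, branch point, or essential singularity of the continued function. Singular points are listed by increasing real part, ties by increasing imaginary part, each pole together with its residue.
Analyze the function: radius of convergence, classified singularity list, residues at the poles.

Denominator factor (ζ + 2/3)^2: pole of order 2 at -2/3, modulus 2/3.
Branch term (-5/7)*log(1 - ζ/(7/6)): its argument vanishes at ζ = 7/6, a logarithmic branch point, modulus 7/6.
Branch term (3/4)*log(1 - ζ/(6)): its argument vanishes at ζ = 6, a logarithmic branch point, modulus 6.
The radius of convergence is the smallest modulus among the singular points: 2/3.
The branch terms are analytic at -2/3 and contribute nothing to the residue; only the rational part matters.
At the order-2 pole -2/3 set g(ζ) = (ζ - (-2/3))^2*(rational part) = 40/27.
Order-2 pole: residue = g'(a); g'(-2/3) = 0, so the residue is 0.
List the singular points by increasing real part (a conjugate pair: the negative imaginary part first).

Radius of convergence at 0: 2/3.
At -2/3: a pole of order 2; residue 0.
At 7/6: a logarithmic branch point.
At 6: a logarithmic branch point.


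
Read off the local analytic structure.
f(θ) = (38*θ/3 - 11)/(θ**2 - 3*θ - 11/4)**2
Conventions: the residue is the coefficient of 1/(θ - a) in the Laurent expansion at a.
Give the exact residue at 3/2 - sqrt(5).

The residue is (2/25)*sqrt(5).

The factor θ**2 - 3*θ - 11/4 splits as (θ - a)(θ - a') with a = 3/2 - sqrt(5), a' = 3/2 + sqrt(5). At the order-2 pole a set g(θ) = (θ - a)^2*f(θ) = [38*θ/3 - 11] / (θ - a')^2.
Order-2 pole: residue = g'(a); g'(3/2 - sqrt(5)) = (2/25)*sqrt(5), so the residue is (2/25)*sqrt(5).


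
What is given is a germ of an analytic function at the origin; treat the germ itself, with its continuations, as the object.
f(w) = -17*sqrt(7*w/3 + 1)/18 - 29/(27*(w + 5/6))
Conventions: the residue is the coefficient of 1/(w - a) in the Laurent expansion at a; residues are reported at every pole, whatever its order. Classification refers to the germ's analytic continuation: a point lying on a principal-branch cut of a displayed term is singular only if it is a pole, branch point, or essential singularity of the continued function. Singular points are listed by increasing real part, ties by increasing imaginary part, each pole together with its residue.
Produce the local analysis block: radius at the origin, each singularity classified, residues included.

Radius of convergence at 0: 3/7.
At -5/6: a pole of order 1; residue -29/27.
At -3/7: an algebraic (square-root) branch point.

Denominator factor (w + 5/6): pole of order 1 at -5/6, modulus 5/6.
Branch term (-17/18)*sqrt(1 - w/(-3/7)): its argument vanishes at w = -3/7, a square-root branch point, modulus 3/7.
The radius of convergence is the smallest modulus among the singular points: 3/7.
The branch term is analytic at -5/6 and contributes nothing to the residue; only the rational part matters.
At the order-1 pole -5/6 set g(w) = (w - (-5/6))*(rational part) = -29/27.
Simple pole: residue = g(a) at a = -5/6, which is -29/27.
List the singular points by increasing real part (a conjugate pair: the negative imaginary part first).


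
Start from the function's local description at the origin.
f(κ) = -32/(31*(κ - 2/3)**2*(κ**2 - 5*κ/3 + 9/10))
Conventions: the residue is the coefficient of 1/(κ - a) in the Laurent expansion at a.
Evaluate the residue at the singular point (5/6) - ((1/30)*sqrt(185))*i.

The factor κ**2 - 5*κ/3 + 9/10 splits as (κ - a)(κ - a') with a = (5/6) - ((1/30)*sqrt(185))*i, a' = (5/6) + ((1/30)*sqrt(185))*i. At the order-1 pole a set g(κ) = (κ - a)*f(κ) = [-32/(31*(κ - 2/3)**2)] / (κ - a').
Simple pole: residue = g(a) at a = (5/6) - ((1/30)*sqrt(185))*i, which is (4800/1519) + ((15360/56203)*sqrt(185))*i.

The residue is (4800/1519) + ((15360/56203)*sqrt(185))*i.


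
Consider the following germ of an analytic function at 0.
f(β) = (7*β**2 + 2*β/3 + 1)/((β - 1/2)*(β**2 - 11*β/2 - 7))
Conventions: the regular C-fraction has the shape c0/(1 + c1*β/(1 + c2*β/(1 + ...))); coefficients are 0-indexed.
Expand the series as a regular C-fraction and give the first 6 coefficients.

Taylor coefficients (expand at 0): a_0 = 2/7, a_1 = 79/147, a_2 = 6467/2058, a_3 = 134131/28812, a_4 = 4391203/403368, a_5 = 38216113/1882384.
c0 = a_0 = 2/7. Peel one level at a time: if S = 1 + c*β/S' with S'(0) = 1, then c is the β-coefficient of S and S' = c*β/(S - 1).
S_1 = c0/f = 1 + (-79/42)*β + (-470/63)*β^2 + ...; c1 = -79/42.
S_2 = c1*β/(S_1 - 1) = 1 + (-940/237)*β + (159315/6241)*β^2 + ...; c2 = -940/237.
S_3 = c2*β/(S_2 - 1) = 1 + (95589/14852)*β + (404817/35344)*β^2 + ...; c3 = 95589/14852.
S_4 = c3*β/(S_3 - 1) = 1 + (-10660181/5990244)*β + (-42640724/1015250769)*β^2 + ...; c4 = -10660181/5990244.
S_5 = c4*β/(S_4 - 1) = 1 + (-752/31863)*β + ...; c5 = -752/31863.

The regular C-fraction coefficients are [2/7, -79/42, -940/237, 95589/14852, -10660181/5990244, -752/31863].


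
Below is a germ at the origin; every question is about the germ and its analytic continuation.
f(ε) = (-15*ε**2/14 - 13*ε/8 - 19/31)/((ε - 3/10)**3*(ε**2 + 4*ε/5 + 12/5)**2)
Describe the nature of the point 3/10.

The denominator factor ε - 3/10 vanishes at 3/10 and appears to the power 3; the numerator there equals -20777/17360, nonzero, and no other factor vanishes.
Hence a pole whose order is the multiplicity, 3.

The point is a pole of order 3.


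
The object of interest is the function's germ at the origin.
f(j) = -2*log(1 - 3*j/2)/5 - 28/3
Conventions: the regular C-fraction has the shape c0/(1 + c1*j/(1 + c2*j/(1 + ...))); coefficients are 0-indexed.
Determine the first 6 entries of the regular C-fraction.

The regular C-fraction coefficients are [-28/3, 9/140, -57/70, -35/152, -79/152, -114/395].

Taylor coefficients (expand at 0): a_0 = -28/3, a_1 = 3/5, a_2 = 9/20, a_3 = 9/20, a_4 = 81/160, a_5 = 243/400.
c0 = a_0 = -28/3. Peel one level at a time: if S = 1 + c*j/S' with S'(0) = 1, then c is the j-coefficient of S and S' = c*j/(S - 1).
S_1 = c0/f = 1 + (9/140)*j + (513/9800)*j^2 + ...; c1 = 9/140.
S_2 = c1*j/(S_1 - 1) = 1 + (-57/70)*j + (-3/16)*j^2 + ...; c2 = -57/70.
S_3 = c2*j/(S_2 - 1) = 1 + (-35/152)*j + (-2765/23104)*j^2 + ...; c3 = -35/152.
S_4 = c3*j/(S_3 - 1) = 1 + (-79/152)*j + (-3/20)*j^2 + ...; c4 = -79/152.
S_5 = c4*j/(S_4 - 1) = 1 + (-114/395)*j + ...; c5 = -114/395.


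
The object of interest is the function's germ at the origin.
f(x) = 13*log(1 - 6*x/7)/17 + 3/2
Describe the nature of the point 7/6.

The term (13/17)*log(1 - x/(7/6)) has argument 1 - 7/6/(7/6) = 0 at 7/6: a logarithmic (infinitely-sheeted) branch point; the remaining terms are analytic or single-valued there.

The point is a logarithmic branch point.


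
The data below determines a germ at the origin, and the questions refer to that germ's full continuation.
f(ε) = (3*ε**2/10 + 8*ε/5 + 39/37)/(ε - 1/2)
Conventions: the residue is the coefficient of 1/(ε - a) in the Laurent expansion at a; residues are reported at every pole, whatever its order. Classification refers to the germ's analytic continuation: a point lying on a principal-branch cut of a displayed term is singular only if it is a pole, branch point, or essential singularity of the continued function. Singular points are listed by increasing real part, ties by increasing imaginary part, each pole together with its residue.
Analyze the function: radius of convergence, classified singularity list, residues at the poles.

Denominator factor (ε - 1/2): pole of order 1 at 1/2, modulus 1/2.
The radius of convergence is the smallest modulus among the singular points: 1/2.
At the order-1 pole 1/2 set g(ε) = (ε - (1/2))*f(ε) = 3*ε**2/10 + 8*ε/5 + 39/37.
Simple pole: residue = g(a) at a = 1/2, which is 571/296.

Radius of convergence at 0: 1/2.
At 1/2: a pole of order 1; residue 571/296.


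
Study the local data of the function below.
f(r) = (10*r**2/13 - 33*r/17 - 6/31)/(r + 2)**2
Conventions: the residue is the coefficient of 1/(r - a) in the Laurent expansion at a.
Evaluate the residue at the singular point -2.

At the order-2 pole -2 set g(r) = (r - (-2))^2*f(r) = 10*r**2/13 - 33*r/17 - 6/31.
Order-2 pole: residue = g'(a); g'(-2) = -1109/221, so the residue is -1109/221.

The residue is -1109/221.


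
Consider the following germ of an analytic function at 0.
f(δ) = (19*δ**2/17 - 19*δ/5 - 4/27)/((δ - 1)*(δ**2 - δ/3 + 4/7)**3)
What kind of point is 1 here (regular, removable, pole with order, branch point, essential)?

The point is a pole of order 1.

The denominator factor δ - 1 vanishes at 1 and appears to the power 1; the numerator there equals -6496/2295, nonzero, and no other factor vanishes.
Hence a pole whose order is the multiplicity, 1.


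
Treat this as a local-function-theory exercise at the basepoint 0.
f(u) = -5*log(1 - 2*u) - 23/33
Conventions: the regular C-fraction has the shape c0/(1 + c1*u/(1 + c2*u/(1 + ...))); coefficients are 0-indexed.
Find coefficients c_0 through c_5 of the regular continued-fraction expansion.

The regular C-fraction coefficients are [-23/33, 330/23, -353/23, -23/1059, -1036/1059, -353/1295].

Taylor coefficients (expand at 0): a_0 = -23/33, a_1 = 10, a_2 = 10, a_3 = 40/3, a_4 = 20, a_5 = 32.
c0 = a_0 = -23/33. Peel one level at a time: if S = 1 + c*u/S' with S'(0) = 1, then c is the u-coefficient of S and S' = c*u/(S - 1).
S_1 = c0/f = 1 + (330/23)*u + (116490/529)*u^2 + ...; c1 = 330/23.
S_2 = c1*u/(S_1 - 1) = 1 + (-353/23)*u + (-1/3)*u^2 + ...; c2 = -353/23.
S_3 = c2*u/(S_2 - 1) = 1 + (-23/1059)*u + (-23828/1121481)*u^2 + ...; c3 = -23/1059.
S_4 = c3*u/(S_3 - 1) = 1 + (-1036/1059)*u + (-4/15)*u^2 + ...; c4 = -1036/1059.
S_5 = c4*u/(S_4 - 1) = 1 + (-353/1295)*u + ...; c5 = -353/1295.


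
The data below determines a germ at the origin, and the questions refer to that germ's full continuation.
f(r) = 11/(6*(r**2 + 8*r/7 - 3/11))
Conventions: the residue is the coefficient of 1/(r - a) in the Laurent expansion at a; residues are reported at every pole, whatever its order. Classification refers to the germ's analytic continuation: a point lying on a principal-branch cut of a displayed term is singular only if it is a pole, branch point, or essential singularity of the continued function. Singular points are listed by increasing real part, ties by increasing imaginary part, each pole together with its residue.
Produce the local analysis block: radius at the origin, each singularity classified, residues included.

Denominator factor (r**2 + 8*r/7 - 3/11): discriminant 1292/539, real irrational roots -4/7 + (1/77)*sqrt(3553) and -4/7 - (1/77)*sqrt(3553); poles of order 1, moduli -4/7 + (1/77)*sqrt(3553) and 4/7 + (1/77)*sqrt(3553).
The radius of convergence is the smallest modulus among the singular points: -4/7 + (1/77)*sqrt(3553).
The factor r**2 + 8*r/7 - 3/11 splits as (r - a)(r - a') with a = -4/7 - (1/77)*sqrt(3553), a' = -4/7 + (1/77)*sqrt(3553). At the order-1 pole a set g(r) = (r - a)*f(r) = [11/6] / (r - a').
Simple pole: residue = g(a) at a = -4/7 - (1/77)*sqrt(3553), which is -(77/3876)*sqrt(3553).
The factor r**2 + 8*r/7 - 3/11 splits as (r - a)(r - a') with a = -4/7 + (1/77)*sqrt(3553), a' = -4/7 - (1/77)*sqrt(3553). At the order-1 pole a set g(r) = (r - a)*f(r) = [11/6] / (r - a').
Simple pole: residue = g(a) at a = -4/7 + (1/77)*sqrt(3553), which is (77/3876)*sqrt(3553).
List the singular points by increasing real part (a conjugate pair: the negative imaginary part first).

Radius of convergence at 0: -4/7 + (1/77)*sqrt(3553).
At -4/7 - (1/77)*sqrt(3553): a pole of order 1; residue -(77/3876)*sqrt(3553).
At -4/7 + (1/77)*sqrt(3553): a pole of order 1; residue (77/3876)*sqrt(3553).


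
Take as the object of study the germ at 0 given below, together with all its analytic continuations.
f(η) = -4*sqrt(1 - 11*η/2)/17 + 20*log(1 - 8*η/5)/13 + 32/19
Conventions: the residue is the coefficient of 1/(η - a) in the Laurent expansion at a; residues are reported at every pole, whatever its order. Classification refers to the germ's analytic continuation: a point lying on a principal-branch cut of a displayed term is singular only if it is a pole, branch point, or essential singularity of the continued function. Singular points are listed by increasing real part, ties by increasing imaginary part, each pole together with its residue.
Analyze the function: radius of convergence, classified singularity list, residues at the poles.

Branch term (20/13)*log(1 - η/(5/8)): its argument vanishes at η = 5/8, a logarithmic branch point, modulus 5/8.
Branch term (-4/17)*sqrt(1 - η/(2/11)): its argument vanishes at η = 2/11, a square-root branch point, modulus 2/11.
The radius of convergence is the smallest modulus among the singular points: 2/11.
List the singular points by increasing real part (a conjugate pair: the negative imaginary part first).

Radius of convergence at 0: 2/11.
At 2/11: an algebraic (square-root) branch point.
At 5/8: a logarithmic branch point.


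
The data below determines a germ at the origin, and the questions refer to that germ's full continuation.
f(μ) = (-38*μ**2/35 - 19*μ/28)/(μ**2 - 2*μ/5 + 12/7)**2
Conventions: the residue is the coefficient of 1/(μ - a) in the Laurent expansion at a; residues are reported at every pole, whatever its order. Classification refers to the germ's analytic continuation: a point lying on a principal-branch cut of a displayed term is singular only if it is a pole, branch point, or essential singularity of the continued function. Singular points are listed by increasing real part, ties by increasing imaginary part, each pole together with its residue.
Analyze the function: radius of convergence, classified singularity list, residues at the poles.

Denominator factor (μ**2 - 2*μ/5 + 12/7)^2: discriminant -1172/175, complex-conjugate roots (1/5) + ((1/35)*sqrt(2051))*i and (1/5) - ((1/35)*sqrt(2051))*i; poles of order 2, moduli (2/7)*sqrt(21) and (2/7)*sqrt(21).
The radius of convergence is the smallest modulus among the singular points: (2/7)*sqrt(21).
The factor μ**2 - 2*μ/5 + 12/7 splits as (μ - a)(μ - a') with a = (1/5) - ((1/35)*sqrt(2051))*i, a' = (1/5) + ((1/35)*sqrt(2051))*i. At the order-2 pole a set g(μ) = (μ - a)^2*f(μ) = [-38*μ**2/35 - 19*μ/28] / (μ - a')^2.
Order-2 pole: residue = g'(a); g'((1/5) - ((1/35)*sqrt(2051))*i) = -((48925/9615088)*sqrt(2051))*i, so the residue is -((48925/9615088)*sqrt(2051))*i.
The factor μ**2 - 2*μ/5 + 12/7 splits as (μ - a)(μ - a') with a = (1/5) + ((1/35)*sqrt(2051))*i, a' = (1/5) - ((1/35)*sqrt(2051))*i. At the order-2 pole a set g(μ) = (μ - a)^2*f(μ) = [-38*μ**2/35 - 19*μ/28] / (μ - a')^2.
Order-2 pole: residue = g'(a); g'((1/5) + ((1/35)*sqrt(2051))*i) = ((48925/9615088)*sqrt(2051))*i, so the residue is ((48925/9615088)*sqrt(2051))*i.
List the singular points by increasing real part (a conjugate pair: the negative imaginary part first).

Radius of convergence at 0: (2/7)*sqrt(21).
At (1/5) - ((1/35)*sqrt(2051))*i: a pole of order 2; residue -((48925/9615088)*sqrt(2051))*i.
At (1/5) + ((1/35)*sqrt(2051))*i: a pole of order 2; residue ((48925/9615088)*sqrt(2051))*i.


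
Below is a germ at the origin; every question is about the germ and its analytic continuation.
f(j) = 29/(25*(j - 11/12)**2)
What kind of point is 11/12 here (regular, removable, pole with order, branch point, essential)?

The denominator factor j - 11/12 vanishes at 11/12 and appears to the power 2; the numerator there equals 29/25, nonzero, and no other factor vanishes.
Hence a pole whose order is the multiplicity, 2.

The point is a pole of order 2.
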